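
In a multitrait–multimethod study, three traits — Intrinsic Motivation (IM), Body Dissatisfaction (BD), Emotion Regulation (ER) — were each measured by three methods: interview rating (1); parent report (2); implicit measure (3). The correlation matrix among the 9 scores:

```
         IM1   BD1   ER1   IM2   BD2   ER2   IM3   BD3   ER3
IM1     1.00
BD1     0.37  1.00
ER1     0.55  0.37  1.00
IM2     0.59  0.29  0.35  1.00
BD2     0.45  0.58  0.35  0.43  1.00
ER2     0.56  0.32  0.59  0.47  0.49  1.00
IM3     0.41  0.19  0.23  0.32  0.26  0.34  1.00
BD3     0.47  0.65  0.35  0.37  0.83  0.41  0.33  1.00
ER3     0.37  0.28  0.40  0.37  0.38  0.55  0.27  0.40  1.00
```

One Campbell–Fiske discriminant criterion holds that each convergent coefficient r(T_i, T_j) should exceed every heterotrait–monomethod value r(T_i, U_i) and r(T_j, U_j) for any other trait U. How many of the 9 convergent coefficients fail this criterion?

3

Each convergent coefficient versus the relevant comparison correlations:
IM (methods 1·2): 0.59 vs {0.37, 0.43, 0.55, 0.47} → pass.
IM (methods 1·3): 0.41 vs {0.37, 0.33, 0.55, 0.27} → fail.
IM (methods 2·3): 0.32 vs {0.43, 0.33, 0.47, 0.27} → fail.
BD (methods 1·2): 0.58 vs {0.37, 0.43, 0.37, 0.49} → pass.
BD (methods 1·3): 0.65 vs {0.37, 0.33, 0.37, 0.40} → pass.
BD (methods 2·3): 0.83 vs {0.43, 0.33, 0.49, 0.40} → pass.
ER (methods 1·2): 0.59 vs {0.55, 0.47, 0.37, 0.49} → pass.
ER (methods 1·3): 0.40 vs {0.55, 0.27, 0.37, 0.40} → fail.
ER (methods 2·3): 0.55 vs {0.47, 0.27, 0.49, 0.40} → pass.
3 of 9 fail.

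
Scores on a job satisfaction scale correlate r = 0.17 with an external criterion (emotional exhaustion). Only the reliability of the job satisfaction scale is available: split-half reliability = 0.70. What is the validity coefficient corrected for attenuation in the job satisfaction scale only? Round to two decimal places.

0.20

Single correction: r_c = r_obs / √r_xx = 0.17 / √0.70 = 0.17 / 0.8367 ≈ 0.20.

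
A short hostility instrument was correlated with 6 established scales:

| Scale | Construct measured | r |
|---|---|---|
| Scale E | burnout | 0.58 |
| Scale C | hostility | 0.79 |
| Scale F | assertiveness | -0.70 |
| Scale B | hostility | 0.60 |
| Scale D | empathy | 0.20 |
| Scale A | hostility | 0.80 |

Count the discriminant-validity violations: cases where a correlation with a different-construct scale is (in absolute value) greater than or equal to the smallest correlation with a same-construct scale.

Convergent (same construct = hostility): Scale C, Scale B, Scale A.
Smallest convergent = 0.60. Discriminant |r|: 0.58, 0.70, 0.20; count ≥ 0.60 → 1.

1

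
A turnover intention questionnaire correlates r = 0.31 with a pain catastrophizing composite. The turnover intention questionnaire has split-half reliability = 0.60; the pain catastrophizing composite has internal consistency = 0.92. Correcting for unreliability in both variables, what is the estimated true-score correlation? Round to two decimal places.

0.42

r_true = r_obs / √(r_xx · r_yy) = 0.31 / √(0.60 × 0.92) = 0.31 / √0.5520 = 0.31 / 0.7430 ≈ 0.42.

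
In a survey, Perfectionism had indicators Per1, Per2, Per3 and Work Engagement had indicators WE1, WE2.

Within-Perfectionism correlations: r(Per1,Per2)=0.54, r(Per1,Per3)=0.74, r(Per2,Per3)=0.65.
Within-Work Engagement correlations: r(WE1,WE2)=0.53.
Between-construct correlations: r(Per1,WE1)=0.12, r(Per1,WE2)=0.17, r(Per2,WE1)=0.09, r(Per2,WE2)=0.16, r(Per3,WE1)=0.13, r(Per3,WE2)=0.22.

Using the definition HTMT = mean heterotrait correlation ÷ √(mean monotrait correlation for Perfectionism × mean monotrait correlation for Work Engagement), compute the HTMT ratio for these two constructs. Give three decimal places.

0.254

Mean heterotrait r = 0.89/6 = 0.1483.
Mean within-Per = 1.93/3 = 0.6433; mean within-WE = 0.53/1 = 0.5300.
Geometric mean = √(0.6433 × 0.5300) = 0.5839.
HTMT = 0.1483 / 0.5839 = 0.254.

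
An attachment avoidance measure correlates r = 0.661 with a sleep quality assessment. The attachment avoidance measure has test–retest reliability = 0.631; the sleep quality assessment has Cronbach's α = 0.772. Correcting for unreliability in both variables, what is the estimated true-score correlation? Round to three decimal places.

0.947

r_true = r_obs / √(r_xx · r_yy) = 0.661 / √(0.631 × 0.772) = 0.661 / √0.487132 = 0.661 / 0.6979 ≈ 0.947.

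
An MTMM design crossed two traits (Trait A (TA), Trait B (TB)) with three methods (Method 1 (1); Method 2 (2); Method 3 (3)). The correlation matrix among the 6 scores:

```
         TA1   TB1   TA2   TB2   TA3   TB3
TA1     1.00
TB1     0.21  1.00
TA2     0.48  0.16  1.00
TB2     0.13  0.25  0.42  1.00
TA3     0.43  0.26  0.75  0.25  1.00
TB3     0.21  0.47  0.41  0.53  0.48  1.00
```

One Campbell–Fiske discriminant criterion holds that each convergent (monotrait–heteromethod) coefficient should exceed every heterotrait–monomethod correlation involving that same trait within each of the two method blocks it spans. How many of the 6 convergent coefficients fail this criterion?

Convergent coefficients and their comparison sets:
TA (methods 1·2): 0.48 vs {0.21, 0.42} → pass.
TA (methods 1·3): 0.43 vs {0.21, 0.48} → fail.
TA (methods 2·3): 0.75 vs {0.42, 0.48} → pass.
TB (methods 1·2): 0.25 vs {0.21, 0.42} → fail.
TB (methods 1·3): 0.47 vs {0.21, 0.48} → fail.
TB (methods 2·3): 0.53 vs {0.42, 0.48} → pass.
3 of 6 fail.

3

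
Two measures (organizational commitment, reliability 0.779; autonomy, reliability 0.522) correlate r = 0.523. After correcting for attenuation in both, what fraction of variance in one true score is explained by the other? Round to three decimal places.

0.673

Disattenuated r = 0.523 / √(0.779 × 0.522) = 0.523 / 0.6377 = 0.8201.
Shared true-score variance = 0.8201² = 0.6726 ≈ 0.673.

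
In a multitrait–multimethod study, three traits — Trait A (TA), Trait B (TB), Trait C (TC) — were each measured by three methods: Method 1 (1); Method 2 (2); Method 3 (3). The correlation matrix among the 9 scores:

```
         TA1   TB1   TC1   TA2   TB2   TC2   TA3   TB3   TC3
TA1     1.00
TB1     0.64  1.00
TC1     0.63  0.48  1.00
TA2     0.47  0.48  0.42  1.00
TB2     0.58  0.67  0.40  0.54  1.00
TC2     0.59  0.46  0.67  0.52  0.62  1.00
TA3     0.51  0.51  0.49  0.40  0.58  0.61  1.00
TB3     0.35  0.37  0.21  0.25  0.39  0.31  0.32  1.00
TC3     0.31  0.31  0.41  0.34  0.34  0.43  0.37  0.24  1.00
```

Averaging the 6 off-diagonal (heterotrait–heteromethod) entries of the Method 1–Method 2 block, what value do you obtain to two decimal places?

HTHM values (method 1 × method 2): 0.58, 0.59, 0.48, 0.46, 0.42, 0.40; mean = 2.93/6 = 0.49.

0.49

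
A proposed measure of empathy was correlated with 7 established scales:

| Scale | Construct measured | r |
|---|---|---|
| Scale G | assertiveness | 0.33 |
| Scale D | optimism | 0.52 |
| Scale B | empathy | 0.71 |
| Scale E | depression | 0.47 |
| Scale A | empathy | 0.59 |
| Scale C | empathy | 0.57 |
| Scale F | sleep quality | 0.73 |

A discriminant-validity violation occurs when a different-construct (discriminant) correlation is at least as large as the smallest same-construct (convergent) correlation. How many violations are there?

Convergent (same construct = empathy): Scale B, Scale A, Scale C.
Smallest convergent = 0.57. Discriminant values: 0.33, 0.52, 0.47, 0.73; count ≥ 0.57 → 1.

1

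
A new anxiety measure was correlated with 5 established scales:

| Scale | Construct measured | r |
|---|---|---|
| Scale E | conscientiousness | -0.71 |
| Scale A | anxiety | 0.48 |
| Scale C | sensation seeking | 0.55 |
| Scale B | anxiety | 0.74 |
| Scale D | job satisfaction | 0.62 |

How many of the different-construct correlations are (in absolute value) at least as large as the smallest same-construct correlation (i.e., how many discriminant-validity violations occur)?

3

Convergent (same construct = anxiety): Scale A, Scale B.
Smallest convergent = 0.48. Discriminant |r|: 0.71, 0.55, 0.62; count ≥ 0.48 → 3.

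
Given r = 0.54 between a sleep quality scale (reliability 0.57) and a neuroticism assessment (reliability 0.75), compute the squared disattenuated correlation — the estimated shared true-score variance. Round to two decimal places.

Disattenuated r = 0.54 / √(0.57 × 0.75) = 0.54 / 0.6538 = 0.8259.
Shared true-score variance = 0.8259² = 0.6821 ≈ 0.68.

0.68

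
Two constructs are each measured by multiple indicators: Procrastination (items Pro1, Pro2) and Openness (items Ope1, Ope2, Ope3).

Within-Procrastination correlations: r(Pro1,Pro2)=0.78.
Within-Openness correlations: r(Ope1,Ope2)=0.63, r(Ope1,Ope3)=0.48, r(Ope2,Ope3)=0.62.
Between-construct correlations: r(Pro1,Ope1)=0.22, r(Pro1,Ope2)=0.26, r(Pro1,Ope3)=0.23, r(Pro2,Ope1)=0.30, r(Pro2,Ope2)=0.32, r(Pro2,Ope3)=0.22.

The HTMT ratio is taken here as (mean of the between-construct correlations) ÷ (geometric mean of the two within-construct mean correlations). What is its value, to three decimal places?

Mean between = 1.55/6 = 0.2583.
Mean within-Pro = 0.78/1 = 0.7800; mean within-Ope = 1.73/3 = 0.5767.
Geometric mean = √(0.7800 × 0.5767) = 0.6707.
HTMT = 0.2583 / 0.6707 = 0.385.

0.385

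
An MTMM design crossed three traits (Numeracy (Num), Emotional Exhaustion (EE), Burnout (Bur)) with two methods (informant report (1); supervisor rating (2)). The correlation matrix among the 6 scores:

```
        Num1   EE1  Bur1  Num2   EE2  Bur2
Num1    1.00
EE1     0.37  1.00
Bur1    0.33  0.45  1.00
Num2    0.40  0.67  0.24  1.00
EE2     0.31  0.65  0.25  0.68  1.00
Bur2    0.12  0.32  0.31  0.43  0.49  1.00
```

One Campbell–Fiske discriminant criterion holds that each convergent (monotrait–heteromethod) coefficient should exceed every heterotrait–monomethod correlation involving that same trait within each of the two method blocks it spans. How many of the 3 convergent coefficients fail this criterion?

Checking each validity diagonal entry against its comparison values:
Num (methods 1·2): 0.40 vs {0.37, 0.68, 0.33, 0.43} → fail.
EE (methods 1·2): 0.65 vs {0.37, 0.68, 0.45, 0.49} → fail.
Bur (methods 1·2): 0.31 vs {0.33, 0.43, 0.45, 0.49} → fail.
3 of 3 fail.

3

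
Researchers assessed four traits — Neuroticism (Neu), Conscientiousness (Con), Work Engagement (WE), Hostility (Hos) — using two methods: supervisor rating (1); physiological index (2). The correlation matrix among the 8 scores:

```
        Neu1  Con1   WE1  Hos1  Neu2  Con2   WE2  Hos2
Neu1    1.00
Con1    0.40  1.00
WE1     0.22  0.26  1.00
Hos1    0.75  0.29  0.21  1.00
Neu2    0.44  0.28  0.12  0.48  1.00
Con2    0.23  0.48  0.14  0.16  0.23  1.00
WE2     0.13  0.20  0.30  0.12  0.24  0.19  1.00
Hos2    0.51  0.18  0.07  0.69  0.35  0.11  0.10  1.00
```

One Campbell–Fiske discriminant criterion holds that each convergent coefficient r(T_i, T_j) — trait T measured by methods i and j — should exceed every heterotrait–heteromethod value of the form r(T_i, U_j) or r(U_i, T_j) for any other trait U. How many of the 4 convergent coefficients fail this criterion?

Checking each validity diagonal entry against its comparison values:
Neu (methods 1·2): 0.44 vs {0.23, 0.28, 0.13, 0.12, 0.51, 0.48} → fail.
Con (methods 1·2): 0.48 vs {0.28, 0.23, 0.20, 0.14, 0.18, 0.16} → pass.
WE (methods 1·2): 0.30 vs {0.12, 0.13, 0.14, 0.20, 0.07, 0.12} → pass.
Hos (methods 1·2): 0.69 vs {0.48, 0.51, 0.16, 0.18, 0.12, 0.07} → pass.
1 of 4 fail.

1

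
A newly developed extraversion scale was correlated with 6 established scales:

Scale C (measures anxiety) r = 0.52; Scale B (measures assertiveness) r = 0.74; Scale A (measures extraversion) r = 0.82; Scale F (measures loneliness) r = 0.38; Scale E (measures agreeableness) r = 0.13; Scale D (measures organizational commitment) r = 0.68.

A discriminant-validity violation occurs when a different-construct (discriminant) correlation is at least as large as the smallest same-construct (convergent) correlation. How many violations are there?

0

Convergent (same construct = extraversion): Scale A.
Smallest convergent = 0.82. Discriminant values: 0.52, 0.74, 0.38, 0.13, 0.68; count ≥ 0.82 → 0.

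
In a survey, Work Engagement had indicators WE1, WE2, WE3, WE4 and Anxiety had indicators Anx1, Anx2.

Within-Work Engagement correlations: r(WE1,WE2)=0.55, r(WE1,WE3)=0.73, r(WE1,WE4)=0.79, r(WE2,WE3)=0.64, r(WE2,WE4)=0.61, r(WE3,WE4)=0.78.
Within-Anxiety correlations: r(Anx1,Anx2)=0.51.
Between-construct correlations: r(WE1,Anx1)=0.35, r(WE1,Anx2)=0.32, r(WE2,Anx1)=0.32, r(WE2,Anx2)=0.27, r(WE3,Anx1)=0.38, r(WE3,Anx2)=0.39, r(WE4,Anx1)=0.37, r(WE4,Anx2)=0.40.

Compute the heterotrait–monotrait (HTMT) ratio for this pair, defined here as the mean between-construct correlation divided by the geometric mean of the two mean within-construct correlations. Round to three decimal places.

Mean between = 2.80/8 = 0.3500.
Mean within-WE = 4.10/6 = 0.6833; mean within-Anx = 0.51/1 = 0.5100.
Geometric mean = √(0.6833 × 0.5100) = 0.5903.
HTMT = 0.3500 / 0.5903 = 0.593.

0.593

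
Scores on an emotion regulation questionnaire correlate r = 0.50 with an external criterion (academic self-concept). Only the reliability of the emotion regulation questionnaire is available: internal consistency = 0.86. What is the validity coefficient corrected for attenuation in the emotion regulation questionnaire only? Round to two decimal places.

0.54

Single correction: r_c = r_obs / √r_xx = 0.50 / √0.86 = 0.50 / 0.9274 ≈ 0.54.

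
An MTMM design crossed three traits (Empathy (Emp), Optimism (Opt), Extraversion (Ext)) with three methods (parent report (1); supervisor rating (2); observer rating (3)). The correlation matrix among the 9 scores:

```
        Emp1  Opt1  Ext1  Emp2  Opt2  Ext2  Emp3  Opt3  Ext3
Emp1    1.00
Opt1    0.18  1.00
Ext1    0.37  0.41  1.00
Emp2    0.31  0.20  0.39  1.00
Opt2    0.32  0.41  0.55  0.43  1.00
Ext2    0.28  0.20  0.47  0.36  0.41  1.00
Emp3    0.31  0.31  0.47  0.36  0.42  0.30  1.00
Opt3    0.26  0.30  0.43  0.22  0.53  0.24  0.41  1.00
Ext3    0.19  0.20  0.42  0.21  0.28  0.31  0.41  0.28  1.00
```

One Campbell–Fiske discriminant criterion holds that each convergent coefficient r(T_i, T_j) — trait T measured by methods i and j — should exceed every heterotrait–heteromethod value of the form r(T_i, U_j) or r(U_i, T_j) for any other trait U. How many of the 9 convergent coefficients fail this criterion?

Checking each validity diagonal entry against its comparison values:
Emp (methods 1·2): 0.31 vs {0.32, 0.20, 0.28, 0.39} → fail.
Emp (methods 1·3): 0.31 vs {0.26, 0.31, 0.19, 0.47} → fail.
Emp (methods 2·3): 0.36 vs {0.22, 0.42, 0.21, 0.30} → fail.
Opt (methods 1·2): 0.41 vs {0.20, 0.32, 0.20, 0.55} → fail.
Opt (methods 1·3): 0.30 vs {0.31, 0.26, 0.20, 0.43} → fail.
Opt (methods 2·3): 0.53 vs {0.42, 0.22, 0.28, 0.24} → pass.
Ext (methods 1·2): 0.47 vs {0.39, 0.28, 0.55, 0.20} → fail.
Ext (methods 1·3): 0.42 vs {0.47, 0.19, 0.43, 0.20} → fail.
Ext (methods 2·3): 0.31 vs {0.30, 0.21, 0.24, 0.28} → pass.
7 of 9 fail.

7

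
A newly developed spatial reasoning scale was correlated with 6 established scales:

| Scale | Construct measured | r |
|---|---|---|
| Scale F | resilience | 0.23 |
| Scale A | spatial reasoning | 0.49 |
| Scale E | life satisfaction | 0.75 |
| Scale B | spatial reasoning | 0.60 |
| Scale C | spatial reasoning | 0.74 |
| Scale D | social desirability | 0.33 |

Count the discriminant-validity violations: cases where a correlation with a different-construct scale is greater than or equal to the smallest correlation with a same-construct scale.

Convergent (same construct = spatial reasoning): Scale A, Scale B, Scale C.
Smallest convergent = 0.49. Discriminant values: 0.23, 0.75, 0.33; count ≥ 0.49 → 1.

1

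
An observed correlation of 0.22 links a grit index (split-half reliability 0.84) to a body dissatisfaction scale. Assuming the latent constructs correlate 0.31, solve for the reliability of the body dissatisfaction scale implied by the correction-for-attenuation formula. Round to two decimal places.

r_true = r_obs / √(r_xx · r_yy) ⇒ 0.31 = 0.22 / √(0.84 · r_yy).
√(0.84 · r_yy) = 0.22 / 0.31 = 0.7097; 0.84 · r_yy = 0.5037; r_yy = 0.5037 / 0.84 ≈ 0.60.

0.60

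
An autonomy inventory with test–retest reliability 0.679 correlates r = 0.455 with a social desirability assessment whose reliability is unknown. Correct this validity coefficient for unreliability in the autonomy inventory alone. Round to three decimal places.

0.552

Single correction: r_c = r_obs / √r_xx = 0.455 / √0.679 = 0.455 / 0.8240 ≈ 0.552.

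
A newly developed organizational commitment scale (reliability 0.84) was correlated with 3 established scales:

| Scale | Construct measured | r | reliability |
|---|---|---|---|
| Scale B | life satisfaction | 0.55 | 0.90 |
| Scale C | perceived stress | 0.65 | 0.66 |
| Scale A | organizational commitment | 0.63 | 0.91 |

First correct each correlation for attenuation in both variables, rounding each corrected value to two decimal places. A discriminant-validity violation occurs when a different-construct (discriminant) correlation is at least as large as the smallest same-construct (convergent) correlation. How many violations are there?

1

Disattenuated r (r / √(r_scale · r_new)):
  Scale B (disc): 0.55 / √(0.90·0.84) = 0.63
  Scale C (disc): 0.65 / √(0.66·0.84) = 0.87
  Scale A (conv): 0.63 / √(0.91·0.84) = 0.72
Smallest convergent = 0.72. Discriminant values: 0.63, 0.87; count ≥ 0.72 → 1.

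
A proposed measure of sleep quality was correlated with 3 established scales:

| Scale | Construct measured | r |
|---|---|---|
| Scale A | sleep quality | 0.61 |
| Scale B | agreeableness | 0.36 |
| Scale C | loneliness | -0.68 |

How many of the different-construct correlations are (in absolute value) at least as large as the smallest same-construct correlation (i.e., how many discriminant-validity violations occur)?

1

Convergent (same construct = sleep quality): Scale A.
Smallest convergent = 0.61. Discriminant |r|: 0.36, 0.68; count ≥ 0.61 → 1.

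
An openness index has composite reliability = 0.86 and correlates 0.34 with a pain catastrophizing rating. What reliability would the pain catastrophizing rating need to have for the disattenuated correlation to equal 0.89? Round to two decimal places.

r_true = r_obs / √(r_xx · r_yy) ⇒ 0.89 = 0.34 / √(0.86 · r_yy).
√(0.86 · r_yy) = 0.34 / 0.89 = 0.3820; 0.86 · r_yy = 0.1459; r_yy = 0.1459 / 0.86 ≈ 0.17.

0.17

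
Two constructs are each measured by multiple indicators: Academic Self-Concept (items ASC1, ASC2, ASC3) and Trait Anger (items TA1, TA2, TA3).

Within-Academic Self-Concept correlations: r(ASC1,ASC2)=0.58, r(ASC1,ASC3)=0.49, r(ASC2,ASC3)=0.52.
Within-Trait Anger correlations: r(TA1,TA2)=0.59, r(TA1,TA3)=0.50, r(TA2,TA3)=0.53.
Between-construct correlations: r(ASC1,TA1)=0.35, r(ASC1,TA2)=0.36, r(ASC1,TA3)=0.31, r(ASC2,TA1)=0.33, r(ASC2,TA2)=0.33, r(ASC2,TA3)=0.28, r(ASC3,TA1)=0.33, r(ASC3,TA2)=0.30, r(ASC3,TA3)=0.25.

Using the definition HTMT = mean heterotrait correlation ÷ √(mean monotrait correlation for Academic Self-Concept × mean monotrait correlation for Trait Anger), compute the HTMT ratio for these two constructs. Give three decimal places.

0.590

Between-construct mean = 2.84/9 = 0.3156.
Mean within-ASC = 1.59/3 = 0.5300; mean within-TA = 1.62/3 = 0.5400.
Geometric mean = √(0.5300 × 0.5400) = 0.5350.
HTMT = 0.3156 / 0.5350 = 0.590.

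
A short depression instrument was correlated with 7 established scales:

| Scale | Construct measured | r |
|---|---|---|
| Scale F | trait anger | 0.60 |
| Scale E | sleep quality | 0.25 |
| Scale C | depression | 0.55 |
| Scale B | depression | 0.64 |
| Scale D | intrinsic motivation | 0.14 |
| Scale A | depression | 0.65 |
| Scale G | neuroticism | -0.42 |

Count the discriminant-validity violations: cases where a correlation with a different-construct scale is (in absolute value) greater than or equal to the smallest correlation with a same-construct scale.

Convergent (same construct = depression): Scale C, Scale B, Scale A.
Smallest convergent = 0.55. Discriminant |r|: 0.60, 0.25, 0.14, 0.42; count ≥ 0.55 → 1.

1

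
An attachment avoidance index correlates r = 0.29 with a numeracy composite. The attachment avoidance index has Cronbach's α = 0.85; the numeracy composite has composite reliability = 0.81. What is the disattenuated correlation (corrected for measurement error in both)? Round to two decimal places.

0.35

r_true = r_obs / √(r_xx · r_yy) = 0.29 / √(0.85 × 0.81) = 0.29 / √0.6885 = 0.29 / 0.8298 ≈ 0.35.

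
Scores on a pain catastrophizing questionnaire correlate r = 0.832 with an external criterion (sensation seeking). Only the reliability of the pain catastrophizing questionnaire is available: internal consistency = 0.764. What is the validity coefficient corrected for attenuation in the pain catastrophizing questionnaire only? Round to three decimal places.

0.952

Single correction: r_c = r_obs / √r_xx = 0.832 / √0.764 = 0.832 / 0.8741 ≈ 0.952.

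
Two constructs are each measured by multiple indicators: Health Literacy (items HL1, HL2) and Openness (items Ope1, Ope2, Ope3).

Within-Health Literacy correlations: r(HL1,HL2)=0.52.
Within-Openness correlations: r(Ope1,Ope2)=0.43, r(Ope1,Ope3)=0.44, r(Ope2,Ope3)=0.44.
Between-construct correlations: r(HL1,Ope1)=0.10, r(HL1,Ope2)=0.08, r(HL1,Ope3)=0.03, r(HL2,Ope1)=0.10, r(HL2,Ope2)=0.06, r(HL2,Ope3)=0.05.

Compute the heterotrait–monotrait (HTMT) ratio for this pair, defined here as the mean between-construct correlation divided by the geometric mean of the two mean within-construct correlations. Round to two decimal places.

Between-construct mean = 0.42/6 = 0.0700.
Mean within-HL = 0.52/1 = 0.5200; mean within-Ope = 1.31/3 = 0.4367.
Geometric mean = √(0.5200 × 0.4367) = 0.4765.
HTMT = 0.0700 / 0.4765 = 0.15.

0.15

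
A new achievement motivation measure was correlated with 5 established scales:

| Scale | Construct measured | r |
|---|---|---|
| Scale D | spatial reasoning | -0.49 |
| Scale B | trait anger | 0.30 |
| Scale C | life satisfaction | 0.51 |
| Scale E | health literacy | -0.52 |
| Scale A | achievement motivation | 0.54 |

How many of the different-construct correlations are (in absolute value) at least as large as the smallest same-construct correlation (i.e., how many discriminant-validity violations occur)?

0

Convergent (same construct = achievement motivation): Scale A.
Smallest convergent = 0.54. Discriminant |r|: 0.49, 0.30, 0.51, 0.52; count ≥ 0.54 → 0.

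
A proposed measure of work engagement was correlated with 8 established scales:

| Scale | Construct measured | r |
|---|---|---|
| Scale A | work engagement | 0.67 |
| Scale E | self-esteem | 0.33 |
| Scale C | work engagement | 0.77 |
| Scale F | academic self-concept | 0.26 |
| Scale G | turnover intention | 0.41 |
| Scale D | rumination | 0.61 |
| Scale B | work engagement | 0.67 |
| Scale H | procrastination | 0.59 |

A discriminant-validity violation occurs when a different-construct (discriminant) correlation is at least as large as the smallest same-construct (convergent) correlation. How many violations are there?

Convergent (same construct = work engagement): Scale A, Scale C, Scale B.
Smallest convergent = 0.67. Discriminant values: 0.33, 0.26, 0.41, 0.61, 0.59; count ≥ 0.67 → 0.

0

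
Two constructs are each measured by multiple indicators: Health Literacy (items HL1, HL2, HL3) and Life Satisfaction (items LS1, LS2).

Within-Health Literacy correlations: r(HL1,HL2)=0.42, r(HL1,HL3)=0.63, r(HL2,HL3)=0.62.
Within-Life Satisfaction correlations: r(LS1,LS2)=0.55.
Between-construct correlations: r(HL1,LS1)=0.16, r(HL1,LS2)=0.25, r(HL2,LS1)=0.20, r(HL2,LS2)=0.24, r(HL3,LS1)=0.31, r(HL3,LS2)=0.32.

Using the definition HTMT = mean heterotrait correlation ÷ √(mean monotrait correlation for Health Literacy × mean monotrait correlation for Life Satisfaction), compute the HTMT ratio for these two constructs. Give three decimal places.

Mean heterotrait r = 1.48/6 = 0.2467.
Mean within-HL = 1.67/3 = 0.5567; mean within-LS = 0.55/1 = 0.5500.
Geometric mean = √(0.5567 × 0.5500) = 0.5533.
HTMT = 0.2467 / 0.5533 = 0.446.

0.446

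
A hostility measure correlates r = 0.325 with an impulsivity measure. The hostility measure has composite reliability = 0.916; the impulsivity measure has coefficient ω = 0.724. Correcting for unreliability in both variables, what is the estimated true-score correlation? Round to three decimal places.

0.399

r_true = r_obs / √(r_xx · r_yy) = 0.325 / √(0.916 × 0.724) = 0.325 / √0.663184 = 0.325 / 0.8144 ≈ 0.399.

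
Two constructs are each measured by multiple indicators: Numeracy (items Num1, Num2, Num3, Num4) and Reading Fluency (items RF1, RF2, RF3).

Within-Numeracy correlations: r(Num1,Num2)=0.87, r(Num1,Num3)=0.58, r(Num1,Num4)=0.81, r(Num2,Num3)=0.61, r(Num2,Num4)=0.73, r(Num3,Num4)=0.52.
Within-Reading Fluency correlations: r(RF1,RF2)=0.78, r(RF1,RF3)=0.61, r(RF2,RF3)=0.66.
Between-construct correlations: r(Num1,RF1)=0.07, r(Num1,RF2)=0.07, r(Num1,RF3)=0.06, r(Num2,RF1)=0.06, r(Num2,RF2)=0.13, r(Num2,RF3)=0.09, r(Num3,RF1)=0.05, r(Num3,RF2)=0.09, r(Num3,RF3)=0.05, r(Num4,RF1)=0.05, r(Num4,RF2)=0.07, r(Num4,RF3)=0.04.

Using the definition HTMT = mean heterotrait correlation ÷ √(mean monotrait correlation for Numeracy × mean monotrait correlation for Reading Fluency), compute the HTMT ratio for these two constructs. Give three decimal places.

Mean between = 0.83/12 = 0.0692.
Mean within-Num = 4.12/6 = 0.6867; mean within-RF = 2.05/3 = 0.6833.
Geometric mean = √(0.6867 × 0.6833) = 0.6850.
HTMT = 0.0692 / 0.6850 = 0.101.

0.101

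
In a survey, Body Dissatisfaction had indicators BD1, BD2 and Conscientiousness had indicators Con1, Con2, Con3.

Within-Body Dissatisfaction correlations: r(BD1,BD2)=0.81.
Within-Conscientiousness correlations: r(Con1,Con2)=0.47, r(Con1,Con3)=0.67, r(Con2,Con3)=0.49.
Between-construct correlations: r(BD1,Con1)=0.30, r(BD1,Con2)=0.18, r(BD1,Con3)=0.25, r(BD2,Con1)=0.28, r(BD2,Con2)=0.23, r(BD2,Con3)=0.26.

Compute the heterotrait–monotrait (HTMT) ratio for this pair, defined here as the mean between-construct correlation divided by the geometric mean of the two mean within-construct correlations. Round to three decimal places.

Mean between = 1.50/6 = 0.2500.
Mean within-BD = 0.81/1 = 0.8100; mean within-Con = 1.63/3 = 0.5433.
Geometric mean = √(0.8100 × 0.5433) = 0.6634.
HTMT = 0.2500 / 0.6634 = 0.377.

0.377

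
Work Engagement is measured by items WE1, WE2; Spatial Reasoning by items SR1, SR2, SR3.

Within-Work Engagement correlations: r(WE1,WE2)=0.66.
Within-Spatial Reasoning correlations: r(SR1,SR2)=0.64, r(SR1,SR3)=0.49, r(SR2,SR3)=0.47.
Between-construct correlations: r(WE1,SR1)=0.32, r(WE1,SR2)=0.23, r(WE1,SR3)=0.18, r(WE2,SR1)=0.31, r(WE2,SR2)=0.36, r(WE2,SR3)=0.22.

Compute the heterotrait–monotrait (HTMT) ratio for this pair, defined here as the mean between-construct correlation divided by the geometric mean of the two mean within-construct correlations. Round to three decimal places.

Mean between = 1.62/6 = 0.2700.
Mean within-WE = 0.66/1 = 0.6600; mean within-SR = 1.60/3 = 0.5333.
Geometric mean = √(0.6600 × 0.5333) = 0.5933.
HTMT = 0.2700 / 0.5933 = 0.455.

0.455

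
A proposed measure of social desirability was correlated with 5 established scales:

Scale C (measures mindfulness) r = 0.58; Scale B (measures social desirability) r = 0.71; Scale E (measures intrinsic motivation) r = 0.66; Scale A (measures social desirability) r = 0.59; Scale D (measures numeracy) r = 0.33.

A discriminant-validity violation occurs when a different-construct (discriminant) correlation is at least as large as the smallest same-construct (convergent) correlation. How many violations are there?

1

Convergent (same construct = social desirability): Scale B, Scale A.
Smallest convergent = 0.59. Discriminant values: 0.58, 0.66, 0.33; count ≥ 0.59 → 1.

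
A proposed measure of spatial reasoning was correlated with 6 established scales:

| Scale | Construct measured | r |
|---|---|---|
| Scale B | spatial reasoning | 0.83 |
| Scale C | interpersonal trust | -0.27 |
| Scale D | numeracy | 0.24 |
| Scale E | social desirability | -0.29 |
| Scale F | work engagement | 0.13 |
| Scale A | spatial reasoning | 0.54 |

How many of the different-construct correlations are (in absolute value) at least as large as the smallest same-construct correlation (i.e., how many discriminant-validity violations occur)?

Convergent (same construct = spatial reasoning): Scale B, Scale A.
Smallest convergent = 0.54. Discriminant |r|: 0.27, 0.24, 0.29, 0.13; count ≥ 0.54 → 0.

0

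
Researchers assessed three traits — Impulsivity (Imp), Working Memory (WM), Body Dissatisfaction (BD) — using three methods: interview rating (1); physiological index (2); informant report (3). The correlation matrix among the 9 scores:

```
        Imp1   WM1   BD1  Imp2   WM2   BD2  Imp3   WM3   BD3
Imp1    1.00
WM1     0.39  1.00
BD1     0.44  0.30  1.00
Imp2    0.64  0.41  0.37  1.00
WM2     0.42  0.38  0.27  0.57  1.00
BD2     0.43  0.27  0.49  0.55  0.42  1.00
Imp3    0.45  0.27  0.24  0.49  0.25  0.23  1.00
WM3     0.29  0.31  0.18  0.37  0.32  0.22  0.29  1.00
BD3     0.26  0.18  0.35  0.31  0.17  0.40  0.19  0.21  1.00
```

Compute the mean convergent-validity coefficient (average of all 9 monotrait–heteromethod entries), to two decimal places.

0.43

Convergent values: 0.64, 0.45, 0.49, 0.38, 0.31, 0.32, 0.49, 0.35, 0.40; mean = 3.83/9 = 0.43.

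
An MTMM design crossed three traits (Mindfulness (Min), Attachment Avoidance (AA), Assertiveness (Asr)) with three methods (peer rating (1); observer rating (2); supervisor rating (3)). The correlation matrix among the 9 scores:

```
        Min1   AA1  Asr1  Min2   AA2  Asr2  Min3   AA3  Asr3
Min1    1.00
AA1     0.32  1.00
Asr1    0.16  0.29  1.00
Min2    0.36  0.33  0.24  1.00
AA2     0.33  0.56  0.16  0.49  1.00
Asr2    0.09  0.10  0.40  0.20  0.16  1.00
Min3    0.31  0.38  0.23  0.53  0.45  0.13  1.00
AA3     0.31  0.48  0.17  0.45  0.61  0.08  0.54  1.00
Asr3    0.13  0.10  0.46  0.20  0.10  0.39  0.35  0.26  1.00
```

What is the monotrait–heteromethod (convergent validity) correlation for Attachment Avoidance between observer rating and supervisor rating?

0.61

Same trait (AA), different methods: r(AA2, AA3) = 0.61.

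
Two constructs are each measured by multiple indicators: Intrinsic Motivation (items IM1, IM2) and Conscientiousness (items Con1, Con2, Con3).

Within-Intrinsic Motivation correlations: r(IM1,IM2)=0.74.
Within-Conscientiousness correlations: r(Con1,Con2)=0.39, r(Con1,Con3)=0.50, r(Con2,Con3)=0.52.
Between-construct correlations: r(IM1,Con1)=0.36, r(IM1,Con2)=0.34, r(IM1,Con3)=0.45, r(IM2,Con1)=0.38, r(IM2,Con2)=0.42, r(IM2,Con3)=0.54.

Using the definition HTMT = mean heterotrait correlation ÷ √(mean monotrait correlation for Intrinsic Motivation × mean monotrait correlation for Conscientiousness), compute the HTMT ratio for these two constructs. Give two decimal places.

Mean heterotrait r = 2.49/6 = 0.4150.
Mean within-IM = 0.74/1 = 0.7400; mean within-Con = 1.41/3 = 0.4700.
Geometric mean = √(0.7400 × 0.4700) = 0.5897.
HTMT = 0.4150 / 0.5897 = 0.70.

0.70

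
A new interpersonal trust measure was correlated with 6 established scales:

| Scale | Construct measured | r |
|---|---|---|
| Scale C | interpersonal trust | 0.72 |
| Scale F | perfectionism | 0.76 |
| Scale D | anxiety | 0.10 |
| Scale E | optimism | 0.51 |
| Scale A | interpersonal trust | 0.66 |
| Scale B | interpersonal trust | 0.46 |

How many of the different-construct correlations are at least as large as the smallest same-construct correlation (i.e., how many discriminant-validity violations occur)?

2

Convergent (same construct = interpersonal trust): Scale C, Scale A, Scale B.
Smallest convergent = 0.46. Discriminant values: 0.76, 0.10, 0.51; count ≥ 0.46 → 2.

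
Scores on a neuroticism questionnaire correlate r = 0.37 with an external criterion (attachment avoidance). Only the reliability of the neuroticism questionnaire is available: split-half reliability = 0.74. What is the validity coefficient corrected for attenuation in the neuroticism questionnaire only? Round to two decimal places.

0.43

Single correction: r_c = r_obs / √r_xx = 0.37 / √0.74 = 0.37 / 0.8602 ≈ 0.43.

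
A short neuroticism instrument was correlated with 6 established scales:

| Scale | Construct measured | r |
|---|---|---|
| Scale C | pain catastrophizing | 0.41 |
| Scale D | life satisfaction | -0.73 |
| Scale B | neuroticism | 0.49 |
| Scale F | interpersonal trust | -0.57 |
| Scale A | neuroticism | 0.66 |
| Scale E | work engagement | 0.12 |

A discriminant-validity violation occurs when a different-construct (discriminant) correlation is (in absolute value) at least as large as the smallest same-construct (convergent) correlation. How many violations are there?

2

Convergent (same construct = neuroticism): Scale B, Scale A.
Smallest convergent = 0.49. Discriminant |r|: 0.41, 0.73, 0.57, 0.12; count ≥ 0.49 → 2.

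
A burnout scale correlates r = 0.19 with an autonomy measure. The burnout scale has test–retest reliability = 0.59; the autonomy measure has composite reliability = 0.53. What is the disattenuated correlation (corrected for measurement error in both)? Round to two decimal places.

0.34

r_true = r_obs / √(r_xx · r_yy) = 0.19 / √(0.59 × 0.53) = 0.19 / √0.3127 = 0.19 / 0.5592 ≈ 0.34.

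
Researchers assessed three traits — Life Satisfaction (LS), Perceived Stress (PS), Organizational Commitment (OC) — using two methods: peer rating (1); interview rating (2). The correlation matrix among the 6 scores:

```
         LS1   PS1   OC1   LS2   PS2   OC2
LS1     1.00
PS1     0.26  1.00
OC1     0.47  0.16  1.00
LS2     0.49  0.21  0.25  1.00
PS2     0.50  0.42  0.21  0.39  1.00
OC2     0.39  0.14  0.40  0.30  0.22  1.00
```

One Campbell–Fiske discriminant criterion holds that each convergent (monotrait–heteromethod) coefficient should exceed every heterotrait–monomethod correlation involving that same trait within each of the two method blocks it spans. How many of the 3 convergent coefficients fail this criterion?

Convergent coefficients and their comparison sets:
LS (methods 1·2): 0.49 vs {0.26, 0.39, 0.47, 0.30} → pass.
PS (methods 1·2): 0.42 vs {0.26, 0.39, 0.16, 0.22} → pass.
OC (methods 1·2): 0.40 vs {0.47, 0.30, 0.16, 0.22} → fail.
1 of 3 fail.

1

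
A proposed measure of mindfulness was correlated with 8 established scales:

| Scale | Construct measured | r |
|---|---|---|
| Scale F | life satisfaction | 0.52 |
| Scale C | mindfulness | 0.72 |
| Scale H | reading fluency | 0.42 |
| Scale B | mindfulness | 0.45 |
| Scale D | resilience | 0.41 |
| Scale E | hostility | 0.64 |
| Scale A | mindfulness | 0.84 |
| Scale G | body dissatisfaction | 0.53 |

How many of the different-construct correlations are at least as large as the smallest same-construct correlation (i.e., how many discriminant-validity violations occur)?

Convergent (same construct = mindfulness): Scale C, Scale B, Scale A.
Smallest convergent = 0.45. Discriminant values: 0.52, 0.42, 0.41, 0.64, 0.53; count ≥ 0.45 → 3.

3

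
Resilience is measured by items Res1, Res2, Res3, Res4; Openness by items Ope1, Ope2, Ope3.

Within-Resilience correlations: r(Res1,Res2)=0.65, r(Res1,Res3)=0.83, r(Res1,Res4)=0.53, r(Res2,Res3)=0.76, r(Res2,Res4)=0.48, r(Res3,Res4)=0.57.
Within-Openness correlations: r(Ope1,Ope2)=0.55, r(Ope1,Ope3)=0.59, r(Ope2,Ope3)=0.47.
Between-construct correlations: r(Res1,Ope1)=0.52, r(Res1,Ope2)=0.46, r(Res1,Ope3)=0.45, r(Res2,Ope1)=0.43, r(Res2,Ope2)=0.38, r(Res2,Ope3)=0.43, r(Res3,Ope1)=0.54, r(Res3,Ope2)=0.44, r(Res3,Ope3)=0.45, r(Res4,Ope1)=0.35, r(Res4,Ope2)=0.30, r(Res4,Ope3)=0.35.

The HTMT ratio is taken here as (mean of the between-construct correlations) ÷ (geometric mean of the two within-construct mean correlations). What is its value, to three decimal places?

0.727

Mean between = 5.10/12 = 0.4250.
Mean within-Res = 3.82/6 = 0.6367; mean within-Ope = 1.61/3 = 0.5367.
Geometric mean = √(0.6367 × 0.5367) = 0.5846.
HTMT = 0.4250 / 0.5846 = 0.727.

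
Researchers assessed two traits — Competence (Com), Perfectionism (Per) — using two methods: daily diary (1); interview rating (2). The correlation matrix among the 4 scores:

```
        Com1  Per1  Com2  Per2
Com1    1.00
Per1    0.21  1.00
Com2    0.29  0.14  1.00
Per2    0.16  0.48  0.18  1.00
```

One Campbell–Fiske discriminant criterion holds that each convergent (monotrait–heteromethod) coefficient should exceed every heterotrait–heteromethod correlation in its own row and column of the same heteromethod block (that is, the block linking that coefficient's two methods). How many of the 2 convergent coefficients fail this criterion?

Checking each validity diagonal entry against its comparison values:
Com (methods 1·2): 0.29 vs {0.16, 0.14} → pass.
Per (methods 1·2): 0.48 vs {0.14, 0.16} → pass.
0 of 2 fail.

0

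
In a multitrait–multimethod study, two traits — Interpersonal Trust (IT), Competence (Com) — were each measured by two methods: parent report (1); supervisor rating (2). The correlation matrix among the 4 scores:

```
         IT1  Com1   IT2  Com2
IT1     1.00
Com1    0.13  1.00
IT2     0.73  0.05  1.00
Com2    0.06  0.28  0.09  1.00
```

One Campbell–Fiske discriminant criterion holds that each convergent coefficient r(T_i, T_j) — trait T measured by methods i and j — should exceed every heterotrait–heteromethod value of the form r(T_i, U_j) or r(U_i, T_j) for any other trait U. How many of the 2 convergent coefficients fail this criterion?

Convergent coefficients and their comparison sets:
IT (methods 1·2): 0.73 vs {0.06, 0.05} → pass.
Com (methods 1·2): 0.28 vs {0.05, 0.06} → pass.
0 of 2 fail.

0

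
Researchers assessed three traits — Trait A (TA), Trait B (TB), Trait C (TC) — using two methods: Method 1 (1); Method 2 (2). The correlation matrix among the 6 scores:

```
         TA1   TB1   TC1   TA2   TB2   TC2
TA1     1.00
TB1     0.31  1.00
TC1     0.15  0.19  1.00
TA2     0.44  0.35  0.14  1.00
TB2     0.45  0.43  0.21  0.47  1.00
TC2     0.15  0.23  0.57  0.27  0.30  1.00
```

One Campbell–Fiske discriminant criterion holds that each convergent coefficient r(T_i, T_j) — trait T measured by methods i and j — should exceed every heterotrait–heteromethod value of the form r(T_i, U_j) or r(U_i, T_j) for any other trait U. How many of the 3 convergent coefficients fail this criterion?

2

Convergent coefficients and their comparison sets:
TA (methods 1·2): 0.44 vs {0.45, 0.35, 0.15, 0.14} → fail.
TB (methods 1·2): 0.43 vs {0.35, 0.45, 0.23, 0.21} → fail.
TC (methods 1·2): 0.57 vs {0.14, 0.15, 0.21, 0.23} → pass.
2 of 3 fail.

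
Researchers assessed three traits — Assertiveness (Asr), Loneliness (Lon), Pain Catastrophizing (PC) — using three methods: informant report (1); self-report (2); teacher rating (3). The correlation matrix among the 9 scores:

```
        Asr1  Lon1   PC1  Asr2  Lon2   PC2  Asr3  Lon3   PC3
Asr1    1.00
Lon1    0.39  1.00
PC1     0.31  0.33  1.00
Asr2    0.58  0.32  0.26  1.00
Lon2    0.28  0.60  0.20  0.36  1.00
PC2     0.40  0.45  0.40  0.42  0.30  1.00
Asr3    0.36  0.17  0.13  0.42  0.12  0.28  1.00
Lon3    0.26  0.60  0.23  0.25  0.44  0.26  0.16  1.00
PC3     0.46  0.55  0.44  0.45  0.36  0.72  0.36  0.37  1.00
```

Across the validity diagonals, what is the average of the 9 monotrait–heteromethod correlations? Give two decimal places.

0.51

Convergent values: 0.58, 0.36, 0.42, 0.60, 0.60, 0.44, 0.40, 0.44, 0.72; mean = 4.56/9 = 0.51.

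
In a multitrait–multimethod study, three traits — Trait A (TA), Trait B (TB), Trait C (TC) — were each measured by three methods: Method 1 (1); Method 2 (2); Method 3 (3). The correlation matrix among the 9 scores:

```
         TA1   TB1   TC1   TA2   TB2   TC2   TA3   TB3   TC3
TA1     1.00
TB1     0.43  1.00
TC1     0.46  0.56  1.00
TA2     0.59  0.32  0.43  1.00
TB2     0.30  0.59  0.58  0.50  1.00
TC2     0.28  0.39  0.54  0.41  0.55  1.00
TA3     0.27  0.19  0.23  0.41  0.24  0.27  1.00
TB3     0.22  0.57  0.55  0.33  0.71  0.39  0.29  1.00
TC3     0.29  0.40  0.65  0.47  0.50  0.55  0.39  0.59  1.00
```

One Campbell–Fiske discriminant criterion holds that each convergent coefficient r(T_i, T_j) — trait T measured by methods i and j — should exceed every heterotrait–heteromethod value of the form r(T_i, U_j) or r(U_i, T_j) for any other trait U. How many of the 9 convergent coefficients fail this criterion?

3

Checking each validity diagonal entry against its comparison values:
TA (methods 1·2): 0.59 vs {0.30, 0.32, 0.28, 0.43} → pass.
TA (methods 1·3): 0.27 vs {0.22, 0.19, 0.29, 0.23} → fail.
TA (methods 2·3): 0.41 vs {0.33, 0.24, 0.47, 0.27} → fail.
TB (methods 1·2): 0.59 vs {0.32, 0.30, 0.39, 0.58} → pass.
TB (methods 1·3): 0.57 vs {0.19, 0.22, 0.40, 0.55} → pass.
TB (methods 2·3): 0.71 vs {0.24, 0.33, 0.50, 0.39} → pass.
TC (methods 1·2): 0.54 vs {0.43, 0.28, 0.58, 0.39} → fail.
TC (methods 1·3): 0.65 vs {0.23, 0.29, 0.55, 0.40} → pass.
TC (methods 2·3): 0.55 vs {0.27, 0.47, 0.39, 0.50} → pass.
3 of 9 fail.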